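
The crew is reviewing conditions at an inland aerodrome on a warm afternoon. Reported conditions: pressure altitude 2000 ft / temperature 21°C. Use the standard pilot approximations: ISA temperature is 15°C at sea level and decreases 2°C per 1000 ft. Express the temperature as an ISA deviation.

ISA temperature at 2000 ft = 15 − 2 × (2000/1000) = 11°C.
Deviation = OAT − ISA = 21 − 11 = +10°C.

ISA+10°C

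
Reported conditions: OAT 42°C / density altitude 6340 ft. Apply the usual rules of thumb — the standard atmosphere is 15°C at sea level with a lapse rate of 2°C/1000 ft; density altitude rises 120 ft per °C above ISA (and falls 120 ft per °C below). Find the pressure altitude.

DA = PA + 120 × (OAT − (15 − 2·PA/1000)) = PA + 120·OAT − 1800 + 0.24·PA = 1.24·PA + 120·OAT − 1800.
So 1.24·PA = 6340 − 120 × 42 + 1800 = 3100.
PA = 3100 / 1.24 = 2500 ft.

2500 ft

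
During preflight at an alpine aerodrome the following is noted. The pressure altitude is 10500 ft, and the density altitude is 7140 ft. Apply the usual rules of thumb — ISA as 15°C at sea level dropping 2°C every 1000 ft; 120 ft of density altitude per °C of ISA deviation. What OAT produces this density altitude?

Density altitude − pressure altitude = 7140 − 10500 = -3360 ft.
At 120 ft/°C that is an ISA deviation of -3360/120 = -28°C.
ISA temperature at 10500 ft = 15 − 2 × (10500/1000) = -6°C.
OAT = ISA + deviation = -6 + (-28) = -34°C.

-34°C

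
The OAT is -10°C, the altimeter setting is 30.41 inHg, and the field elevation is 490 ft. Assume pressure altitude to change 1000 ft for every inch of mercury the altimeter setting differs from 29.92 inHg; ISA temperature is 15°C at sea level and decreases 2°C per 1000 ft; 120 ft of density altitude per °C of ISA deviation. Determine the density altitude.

-3000 ft

Pressure altitude = 490 + (29.92 − 30.41) × 1000 = 490 + (-490) = 0 ft.
ISA temperature at 0 ft = 15 − 2 × (0/1000) = 15°C.
ISA deviation = -10 − 15 = -25°C.
Density altitude = 0 + 120 × (-25) = -3000 ft.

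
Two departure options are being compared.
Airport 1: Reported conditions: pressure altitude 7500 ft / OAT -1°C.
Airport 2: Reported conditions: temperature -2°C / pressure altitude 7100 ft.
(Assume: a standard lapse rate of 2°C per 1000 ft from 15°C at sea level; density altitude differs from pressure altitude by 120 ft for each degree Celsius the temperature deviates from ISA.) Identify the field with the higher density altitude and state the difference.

Airport 1 by 616 ft

Airport 1: ISA temp = 0°C, deviation -1°C, DA = 7500 + 120 × (-1) = 7380 ft.
Airport 2: ISA temp = 0.8°C, deviation -2.8°C, DA = 7100 + 120 × (-2.8) = 6764 ft.
Airport 1 is higher by 7380 − 6764 = 616 ft.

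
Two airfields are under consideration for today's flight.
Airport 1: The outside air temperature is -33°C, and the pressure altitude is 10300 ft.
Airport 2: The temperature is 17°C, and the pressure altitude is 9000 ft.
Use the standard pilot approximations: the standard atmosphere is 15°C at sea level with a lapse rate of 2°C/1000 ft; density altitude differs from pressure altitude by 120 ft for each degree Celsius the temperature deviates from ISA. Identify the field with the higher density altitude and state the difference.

Airport 2 by 4388 ft

Airport 1: ISA temp = -5.6°C, deviation -27.4°C, DA = 10300 + 120 × (-27.4) = 7012 ft.
Airport 2: ISA temp = -3°C, deviation +20°C, DA = 9000 + 120 × 20 = 11400 ft.
Airport 2 is higher by 11400 − 7012 = 4388 ft.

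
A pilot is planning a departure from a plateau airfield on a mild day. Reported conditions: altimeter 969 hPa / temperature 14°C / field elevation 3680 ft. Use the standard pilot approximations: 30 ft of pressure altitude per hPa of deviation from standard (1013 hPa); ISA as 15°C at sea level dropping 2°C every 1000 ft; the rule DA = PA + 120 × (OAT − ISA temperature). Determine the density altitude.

6080 ft

Pressure altitude = 3680 + (1013 − 969) × 30 = 3680 + (+1320) = 5000 ft.
ISA temperature at 5000 ft = 15 − 2 × (5000/1000) = 5°C.
ISA deviation = 14 − 5 = +9°C.
Density altitude = 5000 + 120 × (9) = 6080 ft.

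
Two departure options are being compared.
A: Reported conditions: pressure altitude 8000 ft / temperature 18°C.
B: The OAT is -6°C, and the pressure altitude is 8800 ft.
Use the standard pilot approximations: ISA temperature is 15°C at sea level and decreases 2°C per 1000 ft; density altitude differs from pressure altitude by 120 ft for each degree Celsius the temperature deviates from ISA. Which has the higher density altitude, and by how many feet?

A: ISA temp = -1°C, deviation +19°C, DA = 8000 + 120 × 19 = 10280 ft.
B: ISA temp = -2.6°C, deviation -3.4°C, DA = 8800 + 120 × (-3.4) = 8392 ft.
A is higher by 10280 − 8392 = 1888 ft.

A by 1888 ft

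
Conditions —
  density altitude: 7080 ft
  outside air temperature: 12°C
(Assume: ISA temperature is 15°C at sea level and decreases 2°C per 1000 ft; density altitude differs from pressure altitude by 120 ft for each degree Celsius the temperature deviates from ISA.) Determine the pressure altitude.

DA = PA + 120 × (OAT − (15 − 2·PA/1000)) = PA + 120·OAT − 1800 + 0.24·PA = 1.24·PA + 120·OAT − 1800.
So 1.24·PA = 7080 − 120 × 12 + 1800 = 7440.
PA = 7440 / 1.24 = 6000 ft.

6000 ft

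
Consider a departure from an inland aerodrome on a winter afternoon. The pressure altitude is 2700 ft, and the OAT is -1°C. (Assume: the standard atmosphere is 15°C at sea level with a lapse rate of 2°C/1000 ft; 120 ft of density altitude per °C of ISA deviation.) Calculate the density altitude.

1428 ft

ISA temperature at 2700 ft = 15 − 2 × (2700/1000) = 9.6°C.
ISA deviation = -1 − 9.6 = -10.6°C.
Density altitude = 2700 + 120 × (-10.6) = 2700 + (-1272) = 1428 ft.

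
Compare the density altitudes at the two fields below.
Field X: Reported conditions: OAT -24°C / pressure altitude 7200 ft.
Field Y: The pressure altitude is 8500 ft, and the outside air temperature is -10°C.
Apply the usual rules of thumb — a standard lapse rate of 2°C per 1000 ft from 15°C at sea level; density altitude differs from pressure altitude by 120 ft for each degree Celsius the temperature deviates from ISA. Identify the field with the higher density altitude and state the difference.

Field X: ISA temp = 0.6°C, deviation -24.6°C, DA = 7200 + 120 × (-24.6) = 4248 ft.
Field Y: ISA temp = -2°C, deviation -8°C, DA = 8500 + 120 × (-8) = 7540 ft.
Field Y is higher by 7540 − 4248 = 3292 ft.

Field Y by 3292 ft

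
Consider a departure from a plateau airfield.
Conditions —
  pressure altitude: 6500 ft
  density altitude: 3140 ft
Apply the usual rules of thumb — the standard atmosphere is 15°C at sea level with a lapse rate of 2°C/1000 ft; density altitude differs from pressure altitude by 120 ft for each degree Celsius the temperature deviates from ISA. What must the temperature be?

-26°C

Density altitude − pressure altitude = 3140 − 6500 = -3360 ft.
At 120 ft/°C that is an ISA deviation of -3360/120 = -28°C.
ISA temperature at 6500 ft = 15 − 2 × (6500/1000) = 2°C.
OAT = ISA + deviation = 2 + (-28) = -26°C.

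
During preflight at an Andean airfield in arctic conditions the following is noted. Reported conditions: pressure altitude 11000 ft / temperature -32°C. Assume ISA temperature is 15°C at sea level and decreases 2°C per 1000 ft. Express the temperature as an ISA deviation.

ISA temperature at 11000 ft = 15 − 2 × (11000/1000) = -7°C.
Deviation = OAT − ISA = -32 − (-7) = -25°C.

ISA-25°C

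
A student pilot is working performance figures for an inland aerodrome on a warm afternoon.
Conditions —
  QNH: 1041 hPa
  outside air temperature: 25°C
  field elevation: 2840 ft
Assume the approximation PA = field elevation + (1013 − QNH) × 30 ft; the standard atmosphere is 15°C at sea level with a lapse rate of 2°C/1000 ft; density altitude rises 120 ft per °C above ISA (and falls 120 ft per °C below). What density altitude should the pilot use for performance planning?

3680 ft

Pressure altitude = 2840 + (1013 − 1041) × 30 = 2840 + (-840) = 2000 ft.
ISA temperature at 2000 ft = 15 − 2 × (2000/1000) = 11°C.
ISA deviation = 25 − 11 = +14°C.
Density altitude = 2000 + 120 × (14) = 3680 ft.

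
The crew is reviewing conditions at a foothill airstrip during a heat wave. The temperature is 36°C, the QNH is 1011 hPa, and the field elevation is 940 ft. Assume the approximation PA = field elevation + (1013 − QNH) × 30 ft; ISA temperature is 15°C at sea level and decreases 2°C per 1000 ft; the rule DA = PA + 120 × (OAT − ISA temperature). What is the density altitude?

Pressure altitude = 940 + (1013 − 1011) × 30 = 940 + (+60) = 1000 ft.
ISA temperature at 1000 ft = 15 − 2 × (1000/1000) = 13°C.
ISA deviation = 36 − 13 = +23°C.
Density altitude = 1000 + 120 × (23) = 3760 ft.

3760 ft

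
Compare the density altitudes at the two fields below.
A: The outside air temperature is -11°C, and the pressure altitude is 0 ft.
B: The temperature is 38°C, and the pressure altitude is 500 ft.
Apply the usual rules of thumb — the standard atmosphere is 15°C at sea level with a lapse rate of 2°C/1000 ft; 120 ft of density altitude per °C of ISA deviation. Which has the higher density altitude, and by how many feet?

B by 6500 ft

A: ISA temp = 15°C, deviation -26°C, DA = 0 + 120 × (-26) = -3120 ft.
B: ISA temp = 14°C, deviation +24°C, DA = 500 + 120 × 24 = 3380 ft.
B is higher by 3380 − (-3120) = 6500 ft.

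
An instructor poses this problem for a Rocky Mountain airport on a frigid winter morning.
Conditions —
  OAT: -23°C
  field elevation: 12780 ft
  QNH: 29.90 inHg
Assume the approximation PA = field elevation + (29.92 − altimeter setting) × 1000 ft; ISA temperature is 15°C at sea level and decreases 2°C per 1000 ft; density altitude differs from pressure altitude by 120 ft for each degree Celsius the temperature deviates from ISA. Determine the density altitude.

11312 ft

Pressure altitude = 12780 + (29.92 − 29.90) × 1000 = 12780 + (+20) = 12800 ft.
ISA temperature at 12800 ft = 15 − 2 × (12800/1000) = -10.6°C.
ISA deviation = -23 − (-10.6) = -12.4°C.
Density altitude = 12800 + 120 × (-12.4) = 11312 ft.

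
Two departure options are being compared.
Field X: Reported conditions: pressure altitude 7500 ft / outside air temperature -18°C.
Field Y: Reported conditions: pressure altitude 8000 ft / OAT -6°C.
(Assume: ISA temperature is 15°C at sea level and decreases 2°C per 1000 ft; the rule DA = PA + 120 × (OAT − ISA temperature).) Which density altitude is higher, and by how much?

Field Y by 2060 ft

Field X: ISA temp = 0°C, deviation -18°C, DA = 7500 + 120 × (-18) = 5340 ft.
Field Y: ISA temp = -1°C, deviation -5°C, DA = 8000 + 120 × (-5) = 7400 ft.
Field Y is higher by 7400 − 5340 = 2060 ft.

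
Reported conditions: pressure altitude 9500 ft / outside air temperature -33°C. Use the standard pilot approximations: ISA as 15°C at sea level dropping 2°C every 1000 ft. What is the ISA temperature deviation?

ISA temperature at 9500 ft = 15 − 2 × (9500/1000) = -4°C.
Deviation = OAT − ISA = -33 − (-4) = -29°C.

ISA-29°C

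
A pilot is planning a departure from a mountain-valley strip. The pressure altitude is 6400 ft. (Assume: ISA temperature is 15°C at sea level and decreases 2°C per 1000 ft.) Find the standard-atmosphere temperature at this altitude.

2.2°C

ISA temperature = 15 − 2 × (6400/1000) = 15 − 12.8 = 2.2°C.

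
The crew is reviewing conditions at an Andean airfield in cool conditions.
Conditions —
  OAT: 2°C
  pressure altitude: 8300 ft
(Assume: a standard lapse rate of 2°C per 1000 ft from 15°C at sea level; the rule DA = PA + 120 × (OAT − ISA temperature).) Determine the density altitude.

8732 ft

ISA temperature at 8300 ft = 15 − 2 × (8300/1000) = -1.6°C.
ISA deviation = 2 − (-1.6) = +3.6°C.
Density altitude = 8300 + 120 × (3.6) = 8300 + (+432) = 8732 ft.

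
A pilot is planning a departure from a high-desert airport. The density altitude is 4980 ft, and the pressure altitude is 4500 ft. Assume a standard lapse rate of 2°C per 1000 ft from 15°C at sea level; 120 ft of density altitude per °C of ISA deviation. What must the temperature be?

Density altitude − pressure altitude = 4980 − 4500 = +480 ft.
At 120 ft/°C that is an ISA deviation of 480/120 = +4°C.
ISA temperature at 4500 ft = 15 − 2 × (4500/1000) = 6°C.
OAT = ISA + deviation = 6 + (+4) = 10°C.

10°C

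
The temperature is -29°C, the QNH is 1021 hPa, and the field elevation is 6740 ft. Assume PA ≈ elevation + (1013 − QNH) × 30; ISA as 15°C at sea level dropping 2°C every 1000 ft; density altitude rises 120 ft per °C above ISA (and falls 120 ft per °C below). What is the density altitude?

Pressure altitude = 6740 + (1013 − 1021) × 30 = 6740 + (-240) = 6500 ft.
ISA temperature at 6500 ft = 15 − 2 × (6500/1000) = 2°C.
ISA deviation = -29 − 2 = -31°C.
Density altitude = 6500 + 120 × (-31) = 2780 ft.

2780 ft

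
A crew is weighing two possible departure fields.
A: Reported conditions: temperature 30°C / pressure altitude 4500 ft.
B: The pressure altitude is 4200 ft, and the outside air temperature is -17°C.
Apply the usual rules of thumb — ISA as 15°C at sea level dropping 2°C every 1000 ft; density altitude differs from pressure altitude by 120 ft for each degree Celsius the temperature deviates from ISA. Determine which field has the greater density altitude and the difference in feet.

A by 6012 ft

A: ISA temp = 6°C, deviation +24°C, DA = 4500 + 120 × 24 = 7380 ft.
B: ISA temp = 6.6°C, deviation -23.6°C, DA = 4200 + 120 × (-23.6) = 1368 ft.
A is higher by 7380 − 1368 = 6012 ft.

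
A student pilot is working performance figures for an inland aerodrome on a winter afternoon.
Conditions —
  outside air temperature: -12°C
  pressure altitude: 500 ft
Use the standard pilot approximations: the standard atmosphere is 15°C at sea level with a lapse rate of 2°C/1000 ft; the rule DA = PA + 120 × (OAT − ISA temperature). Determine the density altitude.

-2620 ft

ISA temperature at 500 ft = 15 − 2 × (500/1000) = 14°C.
ISA deviation = -12 − 14 = -26°C.
Density altitude = 500 + 120 × (-26) = 500 + (-3120) = -2620 ft.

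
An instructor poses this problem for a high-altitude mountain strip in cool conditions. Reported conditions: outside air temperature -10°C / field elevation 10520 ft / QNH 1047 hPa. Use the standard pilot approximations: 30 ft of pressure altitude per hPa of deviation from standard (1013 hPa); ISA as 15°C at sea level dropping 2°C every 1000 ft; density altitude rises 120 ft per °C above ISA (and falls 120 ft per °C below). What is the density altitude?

Pressure altitude = 10520 + (1013 − 1047) × 30 = 10520 + (-1020) = 9500 ft.
ISA temperature at 9500 ft = 15 − 2 × (9500/1000) = -4°C.
ISA deviation = -10 − (-4) = -6°C.
Density altitude = 9500 + 120 × (-6) = 8780 ft.

8780 ft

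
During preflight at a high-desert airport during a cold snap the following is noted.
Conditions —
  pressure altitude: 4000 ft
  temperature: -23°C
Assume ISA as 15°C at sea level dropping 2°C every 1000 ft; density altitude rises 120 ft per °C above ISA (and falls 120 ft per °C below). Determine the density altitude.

ISA temperature at 4000 ft = 15 − 2 × (4000/1000) = 7°C.
ISA deviation = -23 − 7 = -30°C.
Density altitude = 4000 + 120 × (-30) = 4000 + (-3600) = 400 ft.

400 ft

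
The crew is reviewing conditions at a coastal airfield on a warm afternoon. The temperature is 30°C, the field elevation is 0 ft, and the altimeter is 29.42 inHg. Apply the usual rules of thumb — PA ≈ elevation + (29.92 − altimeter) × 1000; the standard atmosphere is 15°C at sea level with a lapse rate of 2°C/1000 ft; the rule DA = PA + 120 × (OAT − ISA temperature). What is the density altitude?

Pressure altitude = 0 + (29.92 − 29.42) × 1000 = 0 + (+500) = 500 ft.
ISA temperature at 500 ft = 15 − 2 × (500/1000) = 14°C.
ISA deviation = 30 − 14 = +16°C.
Density altitude = 500 + 120 × (16) = 2420 ft.

2420 ft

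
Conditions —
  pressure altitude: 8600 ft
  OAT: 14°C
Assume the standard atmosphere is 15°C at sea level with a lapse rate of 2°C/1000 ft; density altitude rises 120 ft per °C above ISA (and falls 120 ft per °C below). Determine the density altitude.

ISA temperature at 8600 ft = 15 − 2 × (8600/1000) = -2.2°C.
ISA deviation = 14 − (-2.2) = +16.2°C.
Density altitude = 8600 + 120 × (16.2) = 8600 + (+1944) = 10544 ft.

10544 ft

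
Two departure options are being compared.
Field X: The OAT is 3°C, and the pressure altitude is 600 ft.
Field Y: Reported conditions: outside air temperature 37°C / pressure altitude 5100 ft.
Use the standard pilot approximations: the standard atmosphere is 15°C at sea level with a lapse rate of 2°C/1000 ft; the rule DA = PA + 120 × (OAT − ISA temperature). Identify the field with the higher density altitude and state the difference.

Field X: ISA temp = 13.8°C, deviation -10.8°C, DA = 600 + 120 × (-10.8) = -696 ft.
Field Y: ISA temp = 4.8°C, deviation +32.2°C, DA = 5100 + 120 × 32.2 = 8964 ft.
Field Y is higher by 8964 − (-696) = 9660 ft.

Field Y by 9660 ft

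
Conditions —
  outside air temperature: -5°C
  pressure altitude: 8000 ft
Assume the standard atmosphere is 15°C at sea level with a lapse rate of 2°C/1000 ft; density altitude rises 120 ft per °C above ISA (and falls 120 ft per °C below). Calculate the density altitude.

7520 ft

ISA temperature at 8000 ft = 15 − 2 × (8000/1000) = -1°C.
ISA deviation = -5 − (-1) = -4°C.
Density altitude = 8000 + 120 × (-4) = 8000 + (-480) = 7520 ft.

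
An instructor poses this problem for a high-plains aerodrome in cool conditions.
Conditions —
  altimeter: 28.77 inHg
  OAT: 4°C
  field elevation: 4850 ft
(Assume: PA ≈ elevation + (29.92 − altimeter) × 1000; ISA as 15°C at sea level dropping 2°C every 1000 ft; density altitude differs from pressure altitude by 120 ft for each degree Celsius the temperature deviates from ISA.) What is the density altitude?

Pressure altitude = 4850 + (29.92 − 28.77) × 1000 = 4850 + (+1150) = 6000 ft.
ISA temperature at 6000 ft = 15 − 2 × (6000/1000) = 3°C.
ISA deviation = 4 − 3 = +1°C.
Density altitude = 6000 + 120 × (1) = 6120 ft.

6120 ft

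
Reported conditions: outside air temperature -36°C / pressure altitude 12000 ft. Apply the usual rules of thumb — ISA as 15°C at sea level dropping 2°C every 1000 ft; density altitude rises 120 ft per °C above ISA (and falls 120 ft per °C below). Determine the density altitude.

8760 ft

ISA temperature at 12000 ft = 15 − 2 × (12000/1000) = -9°C.
ISA deviation = -36 − (-9) = -27°C.
Density altitude = 12000 + 120 × (-27) = 12000 + (-3240) = 8760 ft.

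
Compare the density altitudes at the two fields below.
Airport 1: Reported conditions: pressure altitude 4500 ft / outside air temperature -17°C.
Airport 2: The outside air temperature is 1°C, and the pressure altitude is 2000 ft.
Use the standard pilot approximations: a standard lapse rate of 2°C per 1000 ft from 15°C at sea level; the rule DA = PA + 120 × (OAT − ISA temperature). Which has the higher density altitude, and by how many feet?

Airport 1 by 940 ft

Airport 1: ISA temp = 6°C, deviation -23°C, DA = 4500 + 120 × (-23) = 1740 ft.
Airport 2: ISA temp = 11°C, deviation -10°C, DA = 2000 + 120 × (-10) = 800 ft.
Airport 1 is higher by 1740 − 800 = 940 ft.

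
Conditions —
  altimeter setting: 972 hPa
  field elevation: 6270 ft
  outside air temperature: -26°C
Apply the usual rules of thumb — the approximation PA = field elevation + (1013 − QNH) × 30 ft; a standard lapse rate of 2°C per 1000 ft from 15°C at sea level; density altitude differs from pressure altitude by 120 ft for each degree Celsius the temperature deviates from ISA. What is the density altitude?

4380 ft

Pressure altitude = 6270 + (1013 − 972) × 30 = 6270 + (+1230) = 7500 ft.
ISA temperature at 7500 ft = 15 − 2 × (7500/1000) = 0°C.
ISA deviation = -26 − 0 = -26°C.
Density altitude = 7500 + 120 × (-26) = 4380 ft.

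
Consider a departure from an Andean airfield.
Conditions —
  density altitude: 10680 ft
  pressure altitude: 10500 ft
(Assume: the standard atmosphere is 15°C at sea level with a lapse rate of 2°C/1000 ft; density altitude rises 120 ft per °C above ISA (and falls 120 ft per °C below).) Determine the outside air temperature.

-4.5°C

Density altitude − pressure altitude = 10680 − 10500 = +180 ft.
At 120 ft/°C that is an ISA deviation of 180/120 = +1.5°C.
ISA temperature at 10500 ft = 15 − 2 × (10500/1000) = -6°C.
OAT = ISA + deviation = -6 + (+1.5) = -4.5°C.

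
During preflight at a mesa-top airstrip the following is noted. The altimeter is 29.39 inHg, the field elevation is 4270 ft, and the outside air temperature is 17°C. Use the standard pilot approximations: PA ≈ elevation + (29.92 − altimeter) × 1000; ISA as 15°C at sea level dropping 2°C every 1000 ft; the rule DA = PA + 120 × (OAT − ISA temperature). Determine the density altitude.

Pressure altitude = 4270 + (29.92 − 29.39) × 1000 = 4270 + (+530) = 4800 ft.
ISA temperature at 4800 ft = 15 − 2 × (4800/1000) = 5.4°C.
ISA deviation = 17 − 5.4 = +11.6°C.
Density altitude = 4800 + 120 × (11.6) = 6192 ft.

6192 ft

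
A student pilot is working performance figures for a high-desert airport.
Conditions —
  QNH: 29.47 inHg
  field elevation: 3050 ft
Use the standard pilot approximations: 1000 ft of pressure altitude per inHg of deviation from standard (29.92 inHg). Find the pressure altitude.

3500 ft

Pressure correction = (29.92 − 29.47) × 1000 = +450 ft.
Pressure altitude = 3050 + (+450) = 3500 ft.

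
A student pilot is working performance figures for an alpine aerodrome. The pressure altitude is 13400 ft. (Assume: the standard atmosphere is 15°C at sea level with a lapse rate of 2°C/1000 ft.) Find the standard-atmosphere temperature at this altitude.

-11.8°C

ISA temperature = 15 − 2 × (13400/1000) = 15 − 26.8 = -11.8°C.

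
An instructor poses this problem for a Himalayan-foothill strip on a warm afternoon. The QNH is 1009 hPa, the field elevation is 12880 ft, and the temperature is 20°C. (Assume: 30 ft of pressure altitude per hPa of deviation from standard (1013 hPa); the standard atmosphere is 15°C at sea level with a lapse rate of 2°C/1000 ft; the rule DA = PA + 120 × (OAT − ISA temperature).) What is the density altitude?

Pressure altitude = 12880 + (1013 − 1009) × 30 = 12880 + (+120) = 13000 ft.
ISA temperature at 13000 ft = 15 − 2 × (13000/1000) = -11°C.
ISA deviation = 20 − (-11) = +31°C.
Density altitude = 13000 + 120 × (31) = 16720 ft.

16720 ft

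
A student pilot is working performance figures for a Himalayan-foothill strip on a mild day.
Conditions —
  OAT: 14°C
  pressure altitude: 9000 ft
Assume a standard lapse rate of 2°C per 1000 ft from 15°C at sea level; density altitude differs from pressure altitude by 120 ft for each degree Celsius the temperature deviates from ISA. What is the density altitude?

11040 ft

ISA temperature at 9000 ft = 15 − 2 × (9000/1000) = -3°C.
ISA deviation = 14 − (-3) = +17°C.
Density altitude = 9000 + 120 × (17) = 9000 + (+2040) = 11040 ft.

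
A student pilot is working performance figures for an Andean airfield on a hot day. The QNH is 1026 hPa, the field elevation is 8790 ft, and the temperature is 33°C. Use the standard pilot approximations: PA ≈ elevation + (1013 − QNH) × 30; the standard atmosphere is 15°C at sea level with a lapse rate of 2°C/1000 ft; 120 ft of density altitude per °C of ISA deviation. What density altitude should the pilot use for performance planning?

Pressure altitude = 8790 + (1013 − 1026) × 30 = 8790 + (-390) = 8400 ft.
ISA temperature at 8400 ft = 15 − 2 × (8400/1000) = -1.8°C.
ISA deviation = 33 − (-1.8) = +34.8°C.
Density altitude = 8400 + 120 × (34.8) = 12576 ft.

12576 ft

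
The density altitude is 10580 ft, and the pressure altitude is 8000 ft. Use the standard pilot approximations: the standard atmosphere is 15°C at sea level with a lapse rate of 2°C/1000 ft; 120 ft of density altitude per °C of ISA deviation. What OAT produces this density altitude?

Density altitude − pressure altitude = 10580 − 8000 = +2580 ft.
At 120 ft/°C that is an ISA deviation of 2580/120 = +21.5°C.
ISA temperature at 8000 ft = 15 − 2 × (8000/1000) = -1°C.
OAT = ISA + deviation = -1 + (+21.5) = 20.5°C.

20.5°C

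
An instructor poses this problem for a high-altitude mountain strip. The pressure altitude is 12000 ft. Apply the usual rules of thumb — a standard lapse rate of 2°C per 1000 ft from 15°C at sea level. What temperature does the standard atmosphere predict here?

-9°C

ISA temperature = 15 − 2 × (12000/1000) = 15 − 24 = -9°C.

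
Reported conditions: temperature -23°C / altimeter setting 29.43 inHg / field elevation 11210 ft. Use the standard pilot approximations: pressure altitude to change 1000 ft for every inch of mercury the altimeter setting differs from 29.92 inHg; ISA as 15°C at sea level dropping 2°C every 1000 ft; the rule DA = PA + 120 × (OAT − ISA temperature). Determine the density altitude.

9948 ft

Pressure altitude = 11210 + (29.92 − 29.43) × 1000 = 11210 + (+490) = 11700 ft.
ISA temperature at 11700 ft = 15 − 2 × (11700/1000) = -8.4°C.
ISA deviation = -23 − (-8.4) = -14.6°C.
Density altitude = 11700 + 120 × (-14.6) = 9948 ft.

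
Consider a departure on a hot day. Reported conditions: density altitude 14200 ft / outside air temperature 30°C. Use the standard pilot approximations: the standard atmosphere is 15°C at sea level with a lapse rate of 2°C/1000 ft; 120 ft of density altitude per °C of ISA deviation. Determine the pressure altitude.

DA = PA + 120 × (OAT − (15 − 2·PA/1000)) = PA + 120·OAT − 1800 + 0.24·PA = 1.24·PA + 120·OAT − 1800.
So 1.24·PA = 14200 − 120 × 30 + 1800 = 12400.
PA = 12400 / 1.24 = 10000 ft.

10000 ft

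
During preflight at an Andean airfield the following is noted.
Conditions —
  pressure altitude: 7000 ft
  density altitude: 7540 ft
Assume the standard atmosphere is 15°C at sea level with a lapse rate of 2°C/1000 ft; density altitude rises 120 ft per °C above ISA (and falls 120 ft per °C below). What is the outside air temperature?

5.5°C

Density altitude − pressure altitude = 7540 − 7000 = +540 ft.
At 120 ft/°C that is an ISA deviation of 540/120 = +4.5°C.
ISA temperature at 7000 ft = 15 − 2 × (7000/1000) = 1°C.
OAT = ISA + deviation = 1 + (+4.5) = 5.5°C.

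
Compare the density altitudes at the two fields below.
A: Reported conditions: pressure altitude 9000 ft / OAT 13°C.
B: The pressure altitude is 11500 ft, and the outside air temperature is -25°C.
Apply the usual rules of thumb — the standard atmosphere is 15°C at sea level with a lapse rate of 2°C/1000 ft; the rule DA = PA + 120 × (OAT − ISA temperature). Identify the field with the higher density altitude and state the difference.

A by 1460 ft

A: ISA temp = -3°C, deviation +16°C, DA = 9000 + 120 × 16 = 10920 ft.
B: ISA temp = -8°C, deviation -17°C, DA = 11500 + 120 × (-17) = 9460 ft.
A is higher by 10920 − 9460 = 1460 ft.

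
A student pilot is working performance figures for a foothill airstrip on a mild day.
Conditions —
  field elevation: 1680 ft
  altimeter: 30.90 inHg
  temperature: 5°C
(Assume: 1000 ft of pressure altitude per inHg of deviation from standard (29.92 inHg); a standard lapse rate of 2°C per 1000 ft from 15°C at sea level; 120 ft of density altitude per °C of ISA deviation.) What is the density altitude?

Pressure altitude = 1680 + (29.92 − 30.90) × 1000 = 1680 + (-980) = 700 ft.
ISA temperature at 700 ft = 15 − 2 × (700/1000) = 13.6°C.
ISA deviation = 5 − 13.6 = -8.6°C.
Density altitude = 700 + 120 × (-8.6) = -332 ft.

-332 ft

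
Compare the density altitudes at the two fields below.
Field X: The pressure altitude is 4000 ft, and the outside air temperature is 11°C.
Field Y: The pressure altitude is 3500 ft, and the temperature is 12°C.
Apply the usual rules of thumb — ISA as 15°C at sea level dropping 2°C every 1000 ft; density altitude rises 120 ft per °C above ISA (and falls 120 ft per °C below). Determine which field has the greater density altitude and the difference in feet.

Field X by 500 ft

Field X: ISA temp = 7°C, deviation +4°C, DA = 4000 + 120 × 4 = 4480 ft.
Field Y: ISA temp = 8°C, deviation +4°C, DA = 3500 + 120 × 4 = 3980 ft.
Field X is higher by 4480 − 3980 = 500 ft.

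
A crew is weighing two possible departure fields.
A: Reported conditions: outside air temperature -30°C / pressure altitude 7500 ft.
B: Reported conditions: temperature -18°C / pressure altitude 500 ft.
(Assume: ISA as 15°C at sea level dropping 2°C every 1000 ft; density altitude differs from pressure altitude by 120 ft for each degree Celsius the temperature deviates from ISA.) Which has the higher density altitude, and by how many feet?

A by 7240 ft

A: ISA temp = 0°C, deviation -30°C, DA = 7500 + 120 × (-30) = 3900 ft.
B: ISA temp = 14°C, deviation -32°C, DA = 500 + 120 × (-32) = -3340 ft.
A is higher by 3900 − (-3340) = 7240 ft.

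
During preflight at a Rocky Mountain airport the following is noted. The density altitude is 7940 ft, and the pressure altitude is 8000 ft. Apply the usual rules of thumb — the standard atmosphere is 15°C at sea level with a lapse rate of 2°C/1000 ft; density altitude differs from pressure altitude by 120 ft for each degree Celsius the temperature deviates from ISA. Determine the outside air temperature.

-1.5°C

Density altitude − pressure altitude = 7940 − 8000 = -60 ft.
At 120 ft/°C that is an ISA deviation of -60/120 = -0.5°C.
ISA temperature at 8000 ft = 15 − 2 × (8000/1000) = -1°C.
OAT = ISA + deviation = -1 + (-0.5) = -1.5°C.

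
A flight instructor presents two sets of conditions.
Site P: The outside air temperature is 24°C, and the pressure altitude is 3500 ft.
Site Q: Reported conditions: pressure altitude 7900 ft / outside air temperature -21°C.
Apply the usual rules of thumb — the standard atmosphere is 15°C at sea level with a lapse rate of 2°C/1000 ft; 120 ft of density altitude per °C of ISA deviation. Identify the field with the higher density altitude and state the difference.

Site Q by 56 ft

Site P: ISA temp = 8°C, deviation +16°C, DA = 3500 + 120 × 16 = 5420 ft.
Site Q: ISA temp = -0.8°C, deviation -20.2°C, DA = 7900 + 120 × (-20.2) = 5476 ft.
Site Q is higher by 5476 − 5420 = 56 ft.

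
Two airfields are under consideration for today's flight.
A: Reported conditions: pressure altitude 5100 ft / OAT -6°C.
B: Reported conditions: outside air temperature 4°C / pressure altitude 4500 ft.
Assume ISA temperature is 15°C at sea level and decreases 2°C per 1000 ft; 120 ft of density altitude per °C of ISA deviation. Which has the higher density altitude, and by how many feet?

B by 456 ft

A: ISA temp = 4.8°C, deviation -10.8°C, DA = 5100 + 120 × (-10.8) = 3804 ft.
B: ISA temp = 6°C, deviation -2°C, DA = 4500 + 120 × (-2) = 4260 ft.
B is higher by 4260 − 3804 = 456 ft.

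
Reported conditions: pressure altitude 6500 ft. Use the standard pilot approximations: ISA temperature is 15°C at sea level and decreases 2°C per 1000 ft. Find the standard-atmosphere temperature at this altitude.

ISA temperature = 15 − 2 × (6500/1000) = 15 − 13 = 2°C.

2°C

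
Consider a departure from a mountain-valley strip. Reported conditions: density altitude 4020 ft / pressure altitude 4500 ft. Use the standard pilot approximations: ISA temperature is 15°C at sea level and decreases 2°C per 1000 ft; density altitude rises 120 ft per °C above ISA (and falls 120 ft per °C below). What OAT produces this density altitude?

2°C

Density altitude − pressure altitude = 4020 − 4500 = -480 ft.
At 120 ft/°C that is an ISA deviation of -480/120 = -4°C.
ISA temperature at 4500 ft = 15 − 2 × (4500/1000) = 6°C.
OAT = ISA + deviation = 6 + (-4) = 2°C.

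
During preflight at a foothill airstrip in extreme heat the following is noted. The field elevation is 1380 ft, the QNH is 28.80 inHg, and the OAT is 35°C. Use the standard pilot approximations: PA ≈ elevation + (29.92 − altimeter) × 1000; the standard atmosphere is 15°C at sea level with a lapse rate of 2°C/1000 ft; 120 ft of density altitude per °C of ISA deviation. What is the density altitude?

Pressure altitude = 1380 + (29.92 − 28.80) × 1000 = 1380 + (+1120) = 2500 ft.
ISA temperature at 2500 ft = 15 − 2 × (2500/1000) = 10°C.
ISA deviation = 35 − 10 = +25°C.
Density altitude = 2500 + 120 × (25) = 5500 ft.

5500 ft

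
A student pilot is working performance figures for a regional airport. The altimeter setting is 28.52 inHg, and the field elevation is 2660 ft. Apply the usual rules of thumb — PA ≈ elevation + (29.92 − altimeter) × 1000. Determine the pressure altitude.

4060 ft

Pressure correction = (29.92 − 28.52) × 1000 = +1400 ft.
Pressure altitude = 2660 + (+1400) = 4060 ft.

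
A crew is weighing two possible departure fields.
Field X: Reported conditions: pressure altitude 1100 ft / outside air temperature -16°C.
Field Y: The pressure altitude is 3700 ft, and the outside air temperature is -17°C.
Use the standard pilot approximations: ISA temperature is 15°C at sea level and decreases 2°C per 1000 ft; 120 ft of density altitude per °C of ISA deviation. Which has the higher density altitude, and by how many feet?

Field Y by 3104 ft

Field X: ISA temp = 12.8°C, deviation -28.8°C, DA = 1100 + 120 × (-28.8) = -2356 ft.
Field Y: ISA temp = 7.6°C, deviation -24.6°C, DA = 3700 + 120 × (-24.6) = 748 ft.
Field Y is higher by 748 − (-2356) = 3104 ft.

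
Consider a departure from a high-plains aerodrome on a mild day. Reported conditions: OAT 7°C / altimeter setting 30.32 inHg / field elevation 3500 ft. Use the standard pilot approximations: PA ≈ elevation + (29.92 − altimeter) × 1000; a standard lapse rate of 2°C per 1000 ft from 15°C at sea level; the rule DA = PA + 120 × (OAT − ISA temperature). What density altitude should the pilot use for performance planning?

Pressure altitude = 3500 + (29.92 − 30.32) × 1000 = 3500 + (-400) = 3100 ft.
ISA temperature at 3100 ft = 15 − 2 × (3100/1000) = 8.8°C.
ISA deviation = 7 − 8.8 = -1.8°C.
Density altitude = 3100 + 120 × (-1.8) = 2884 ft.

2884 ft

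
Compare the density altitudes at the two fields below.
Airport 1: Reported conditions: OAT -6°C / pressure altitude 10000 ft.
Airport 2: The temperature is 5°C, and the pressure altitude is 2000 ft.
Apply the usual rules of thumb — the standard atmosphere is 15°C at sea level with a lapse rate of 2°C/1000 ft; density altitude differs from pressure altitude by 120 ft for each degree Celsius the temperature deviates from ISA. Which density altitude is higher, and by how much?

Airport 1: ISA temp = -5°C, deviation -1°C, DA = 10000 + 120 × (-1) = 9880 ft.
Airport 2: ISA temp = 11°C, deviation -6°C, DA = 2000 + 120 × (-6) = 1280 ft.
Airport 1 is higher by 9880 − 1280 = 8600 ft.

Airport 1 by 8600 ft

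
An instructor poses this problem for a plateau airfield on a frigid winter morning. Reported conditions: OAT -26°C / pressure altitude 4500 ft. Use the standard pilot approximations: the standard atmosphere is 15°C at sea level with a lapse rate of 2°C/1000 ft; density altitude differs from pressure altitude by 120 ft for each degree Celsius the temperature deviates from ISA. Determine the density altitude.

ISA temperature at 4500 ft = 15 − 2 × (4500/1000) = 6°C.
ISA deviation = -26 − 6 = -32°C.
Density altitude = 4500 + 120 × (-32) = 4500 + (-3840) = 660 ft.

660 ft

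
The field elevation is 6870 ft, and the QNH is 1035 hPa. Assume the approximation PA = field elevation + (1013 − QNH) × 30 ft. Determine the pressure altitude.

Pressure correction = (1013 − 1035) × 30 = -660 ft.
Pressure altitude = 6870 + (-660) = 6210 ft.

6210 ft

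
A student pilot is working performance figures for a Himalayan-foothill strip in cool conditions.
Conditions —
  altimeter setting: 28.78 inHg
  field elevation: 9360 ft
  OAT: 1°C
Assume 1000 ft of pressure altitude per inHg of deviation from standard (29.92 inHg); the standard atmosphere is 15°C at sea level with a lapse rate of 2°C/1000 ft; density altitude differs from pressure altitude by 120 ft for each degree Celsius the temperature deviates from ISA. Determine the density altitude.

Pressure altitude = 9360 + (29.92 − 28.78) × 1000 = 9360 + (+1140) = 10500 ft.
ISA temperature at 10500 ft = 15 − 2 × (10500/1000) = -6°C.
ISA deviation = 1 − (-6) = +7°C.
Density altitude = 10500 + 120 × (7) = 11340 ft.

11340 ft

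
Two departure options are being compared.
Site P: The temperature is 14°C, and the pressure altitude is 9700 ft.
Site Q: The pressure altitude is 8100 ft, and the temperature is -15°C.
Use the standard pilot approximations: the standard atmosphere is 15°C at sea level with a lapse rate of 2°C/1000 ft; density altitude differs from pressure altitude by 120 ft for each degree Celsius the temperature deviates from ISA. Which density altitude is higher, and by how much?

Site P: ISA temp = -4.4°C, deviation +18.4°C, DA = 9700 + 120 × 18.4 = 11908 ft.
Site Q: ISA temp = -1.2°C, deviation -13.8°C, DA = 8100 + 120 × (-13.8) = 6444 ft.
Site P is higher by 11908 − 6444 = 5464 ft.

Site P by 5464 ft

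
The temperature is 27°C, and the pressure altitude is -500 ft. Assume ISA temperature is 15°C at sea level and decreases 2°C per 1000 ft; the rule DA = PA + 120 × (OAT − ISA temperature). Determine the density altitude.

ISA temperature at -500 ft = 15 − 2 × (-500/1000) = 16°C.
ISA deviation = 27 − 16 = +11°C.
Density altitude = -500 + 120 × (11) = -500 + (+1320) = 820 ft.

820 ft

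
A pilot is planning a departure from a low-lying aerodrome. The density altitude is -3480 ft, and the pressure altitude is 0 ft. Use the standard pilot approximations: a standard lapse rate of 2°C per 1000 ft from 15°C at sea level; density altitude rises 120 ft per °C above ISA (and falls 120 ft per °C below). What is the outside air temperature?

-14°C

Density altitude − pressure altitude = -3480 − 0 = -3480 ft.
At 120 ft/°C that is an ISA deviation of -3480/120 = -29°C.
ISA temperature at 0 ft = 15 − 2 × (0/1000) = 15°C.
OAT = ISA + deviation = 15 + (-29) = -14°C.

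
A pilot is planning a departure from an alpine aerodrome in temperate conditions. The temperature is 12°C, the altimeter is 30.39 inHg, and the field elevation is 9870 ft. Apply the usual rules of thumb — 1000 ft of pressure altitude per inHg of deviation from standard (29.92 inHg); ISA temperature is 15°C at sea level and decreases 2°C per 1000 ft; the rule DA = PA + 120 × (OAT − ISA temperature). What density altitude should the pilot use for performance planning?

Pressure altitude = 9870 + (29.92 − 30.39) × 1000 = 9870 + (-470) = 9400 ft.
ISA temperature at 9400 ft = 15 − 2 × (9400/1000) = -3.8°C.
ISA deviation = 12 − (-3.8) = +15.8°C.
Density altitude = 9400 + 120 × (15.8) = 11296 ft.

11296 ft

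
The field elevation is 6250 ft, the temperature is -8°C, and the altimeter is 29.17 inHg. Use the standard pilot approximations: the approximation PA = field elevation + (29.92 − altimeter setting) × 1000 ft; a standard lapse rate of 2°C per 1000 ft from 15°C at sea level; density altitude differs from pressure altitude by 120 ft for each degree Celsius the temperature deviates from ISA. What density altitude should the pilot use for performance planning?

5920 ft

Pressure altitude = 6250 + (29.92 − 29.17) × 1000 = 6250 + (+750) = 7000 ft.
ISA temperature at 7000 ft = 15 − 2 × (7000/1000) = 1°C.
ISA deviation = -8 − 1 = -9°C.
Density altitude = 7000 + 120 × (-9) = 5920 ft.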